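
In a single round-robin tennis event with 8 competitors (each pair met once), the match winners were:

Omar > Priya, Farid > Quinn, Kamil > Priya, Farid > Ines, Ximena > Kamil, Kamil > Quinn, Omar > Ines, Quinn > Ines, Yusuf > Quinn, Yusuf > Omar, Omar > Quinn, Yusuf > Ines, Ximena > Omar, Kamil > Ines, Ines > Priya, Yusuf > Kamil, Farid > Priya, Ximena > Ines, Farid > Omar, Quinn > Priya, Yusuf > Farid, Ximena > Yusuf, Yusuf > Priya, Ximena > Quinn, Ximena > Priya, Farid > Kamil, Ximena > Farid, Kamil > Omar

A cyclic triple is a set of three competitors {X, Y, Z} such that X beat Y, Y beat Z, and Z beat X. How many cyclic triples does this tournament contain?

0

Win totals: Quinn 2, Kamil 4, Farid 5, Ines 1, Yusuf 6, Priya 0, Omar 3, Ximena 7.
A competitor with w wins dominates both others in C(w,2) triples; summing gives 1 + 6 + 10 + 0 + 15 + 0 + 3 + 21 = 56 transitive triples.
Total triples C(8,3) = 56, so cyclic triples = 56 − 56 = 0.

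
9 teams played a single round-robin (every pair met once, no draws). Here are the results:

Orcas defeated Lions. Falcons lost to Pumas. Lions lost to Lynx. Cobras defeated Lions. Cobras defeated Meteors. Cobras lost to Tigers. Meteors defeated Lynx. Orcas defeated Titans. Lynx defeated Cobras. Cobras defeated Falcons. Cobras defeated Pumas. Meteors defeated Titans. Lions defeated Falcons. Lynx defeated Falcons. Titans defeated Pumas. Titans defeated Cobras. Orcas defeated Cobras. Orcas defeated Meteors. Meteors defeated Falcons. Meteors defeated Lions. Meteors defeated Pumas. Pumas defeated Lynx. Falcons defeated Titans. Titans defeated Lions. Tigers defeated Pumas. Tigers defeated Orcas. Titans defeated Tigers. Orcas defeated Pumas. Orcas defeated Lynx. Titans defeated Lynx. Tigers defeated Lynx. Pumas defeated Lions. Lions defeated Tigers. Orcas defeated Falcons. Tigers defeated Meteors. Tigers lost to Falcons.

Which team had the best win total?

Win totals: Cobras 4, Titans 5, Lynx 3, Tigers 5, Orcas 7, Pumas 3, Falcons 2, Lions 2, Meteors 5.
Orcas leads with 7 wins (next highest: 5).

Orcas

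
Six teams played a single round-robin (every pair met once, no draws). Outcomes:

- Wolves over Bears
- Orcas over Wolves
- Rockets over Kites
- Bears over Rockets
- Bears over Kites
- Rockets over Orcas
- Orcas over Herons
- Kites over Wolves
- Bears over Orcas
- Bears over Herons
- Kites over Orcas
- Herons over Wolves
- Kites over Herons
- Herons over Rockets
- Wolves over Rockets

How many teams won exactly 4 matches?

Win totals: Rockets 2, Orcas 2, Bears 4, Kites 3, Wolves 2, Herons 2.
Exactly 4: Bears — 1 team.

1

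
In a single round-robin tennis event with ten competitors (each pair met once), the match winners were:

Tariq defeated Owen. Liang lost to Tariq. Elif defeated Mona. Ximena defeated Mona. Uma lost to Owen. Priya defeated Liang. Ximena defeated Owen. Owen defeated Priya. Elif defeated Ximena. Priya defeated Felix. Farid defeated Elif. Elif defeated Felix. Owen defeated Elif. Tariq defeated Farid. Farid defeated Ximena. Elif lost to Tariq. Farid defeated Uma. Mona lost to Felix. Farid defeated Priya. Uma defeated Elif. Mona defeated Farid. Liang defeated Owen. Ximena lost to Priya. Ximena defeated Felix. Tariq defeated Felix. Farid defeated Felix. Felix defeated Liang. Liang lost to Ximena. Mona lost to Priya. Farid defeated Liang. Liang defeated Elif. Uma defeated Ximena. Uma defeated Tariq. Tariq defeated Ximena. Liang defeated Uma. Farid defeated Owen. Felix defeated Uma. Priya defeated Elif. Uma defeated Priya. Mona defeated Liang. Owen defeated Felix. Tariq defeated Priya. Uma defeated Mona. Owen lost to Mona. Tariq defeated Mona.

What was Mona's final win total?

Mona's results: beat Farid, Owen, Liang; lost to Elif, Felix, Ximena, Priya, Uma, Tariq.
That is 3 wins.

3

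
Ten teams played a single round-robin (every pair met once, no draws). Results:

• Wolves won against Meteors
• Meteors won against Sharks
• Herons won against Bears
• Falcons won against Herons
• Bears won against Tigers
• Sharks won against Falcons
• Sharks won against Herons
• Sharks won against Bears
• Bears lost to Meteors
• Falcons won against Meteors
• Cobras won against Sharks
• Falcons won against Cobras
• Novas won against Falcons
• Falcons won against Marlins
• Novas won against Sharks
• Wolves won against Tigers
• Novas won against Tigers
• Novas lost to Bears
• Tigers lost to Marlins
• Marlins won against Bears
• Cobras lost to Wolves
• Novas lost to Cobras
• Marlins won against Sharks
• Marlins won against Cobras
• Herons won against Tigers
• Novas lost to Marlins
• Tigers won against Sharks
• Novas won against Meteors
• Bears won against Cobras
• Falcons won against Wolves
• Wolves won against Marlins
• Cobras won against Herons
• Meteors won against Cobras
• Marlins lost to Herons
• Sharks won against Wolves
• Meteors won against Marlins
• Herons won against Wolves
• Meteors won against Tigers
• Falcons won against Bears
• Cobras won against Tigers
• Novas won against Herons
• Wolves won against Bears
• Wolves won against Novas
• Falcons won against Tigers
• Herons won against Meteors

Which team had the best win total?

Win totals: Meteors 5, Wolves 6, Herons 5, Novas 5, Marlins 5, Falcons 7, Cobras 4, Tigers 1, Sharks 4, Bears 3.
Falcons leads with 7 wins (next highest: 6).

Falcons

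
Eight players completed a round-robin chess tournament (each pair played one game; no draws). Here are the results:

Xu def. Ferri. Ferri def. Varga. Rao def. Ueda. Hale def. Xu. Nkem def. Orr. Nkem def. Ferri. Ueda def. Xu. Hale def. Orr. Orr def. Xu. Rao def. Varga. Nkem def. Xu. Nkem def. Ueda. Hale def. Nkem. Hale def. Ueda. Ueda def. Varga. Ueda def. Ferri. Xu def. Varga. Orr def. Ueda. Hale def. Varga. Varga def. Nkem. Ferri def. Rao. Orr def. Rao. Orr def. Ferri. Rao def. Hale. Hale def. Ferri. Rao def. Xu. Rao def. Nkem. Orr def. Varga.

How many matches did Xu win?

Xu's results: beat Varga, Ferri; lost to Ueda, Nkem, Orr, Hale, Rao.
That is 2 wins.

2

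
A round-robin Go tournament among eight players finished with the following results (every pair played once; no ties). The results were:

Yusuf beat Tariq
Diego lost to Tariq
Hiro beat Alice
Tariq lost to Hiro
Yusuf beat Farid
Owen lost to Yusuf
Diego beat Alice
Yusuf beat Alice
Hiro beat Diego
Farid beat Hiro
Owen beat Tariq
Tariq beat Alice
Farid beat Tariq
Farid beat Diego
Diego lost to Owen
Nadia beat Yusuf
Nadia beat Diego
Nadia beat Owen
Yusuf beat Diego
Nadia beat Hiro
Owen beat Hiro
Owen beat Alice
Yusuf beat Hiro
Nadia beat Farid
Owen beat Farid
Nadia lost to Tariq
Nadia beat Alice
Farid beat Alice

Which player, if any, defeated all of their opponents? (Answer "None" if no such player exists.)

None

Highest win total is Yusuf with 6 (out of 7 possible).
Yusuf lost to Nadia, so no player went undefeated.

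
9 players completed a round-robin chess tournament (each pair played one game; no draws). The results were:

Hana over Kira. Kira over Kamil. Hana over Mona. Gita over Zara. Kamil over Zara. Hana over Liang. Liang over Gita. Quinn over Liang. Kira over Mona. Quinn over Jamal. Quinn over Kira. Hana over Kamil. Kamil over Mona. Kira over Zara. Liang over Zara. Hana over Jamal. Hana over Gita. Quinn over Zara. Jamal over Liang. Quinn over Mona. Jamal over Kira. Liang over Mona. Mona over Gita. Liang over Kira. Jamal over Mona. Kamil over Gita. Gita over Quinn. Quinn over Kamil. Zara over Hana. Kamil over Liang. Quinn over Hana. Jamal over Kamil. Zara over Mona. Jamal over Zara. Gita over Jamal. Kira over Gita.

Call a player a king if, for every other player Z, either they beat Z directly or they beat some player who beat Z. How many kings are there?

Quinn reaches everyone (king).
Kamil reaches everyone (king).
Hana reaches everyone (king).
Kira reaches everyone (king).
Liang reaches everyone (king).
Jamal cannot reach Quinn in two steps.
Mona cannot reach Kamil, Hana, Kira, Liang in two steps.
Zara cannot reach Quinn in two steps.
Gita reaches everyone (king).
Kings: Quinn, Kamil, Hana, Kira, Liang, Gita — 6.

6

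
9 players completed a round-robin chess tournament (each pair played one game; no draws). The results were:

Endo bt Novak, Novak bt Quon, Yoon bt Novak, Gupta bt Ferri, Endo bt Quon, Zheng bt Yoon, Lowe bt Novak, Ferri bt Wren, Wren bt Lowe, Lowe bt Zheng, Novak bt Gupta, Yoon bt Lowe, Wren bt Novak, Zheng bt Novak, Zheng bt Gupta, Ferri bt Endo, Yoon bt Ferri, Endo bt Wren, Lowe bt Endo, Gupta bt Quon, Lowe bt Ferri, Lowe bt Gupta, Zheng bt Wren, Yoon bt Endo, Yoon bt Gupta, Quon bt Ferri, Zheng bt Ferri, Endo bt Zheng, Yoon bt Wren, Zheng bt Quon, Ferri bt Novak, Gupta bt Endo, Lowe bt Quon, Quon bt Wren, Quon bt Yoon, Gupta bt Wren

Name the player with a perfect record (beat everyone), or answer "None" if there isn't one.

Highest win total is Zheng with 6 (out of 8 possible).
Zheng lost to Endo, Lowe, so no player went undefeated.

None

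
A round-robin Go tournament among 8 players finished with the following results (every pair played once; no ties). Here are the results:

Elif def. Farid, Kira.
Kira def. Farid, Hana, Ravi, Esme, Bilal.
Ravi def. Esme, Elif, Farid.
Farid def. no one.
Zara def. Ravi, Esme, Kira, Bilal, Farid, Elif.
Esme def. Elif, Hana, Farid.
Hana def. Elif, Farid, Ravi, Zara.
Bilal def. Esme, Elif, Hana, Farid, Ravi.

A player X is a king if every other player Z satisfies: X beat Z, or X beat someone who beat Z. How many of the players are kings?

4

Zara reaches everyone (king).
Farid cannot reach Zara, Kira, Elif, Bilal, Ravi, Hana, Esme in two steps.
Kira reaches everyone (king).
Elif cannot reach Zara in two steps.
Bilal reaches everyone (king).
Ravi cannot reach Zara, Bilal in two steps.
Hana reaches everyone (king).
Esme cannot reach Bilal in two steps.
Kings: Zara, Kira, Bilal, Hana — 4.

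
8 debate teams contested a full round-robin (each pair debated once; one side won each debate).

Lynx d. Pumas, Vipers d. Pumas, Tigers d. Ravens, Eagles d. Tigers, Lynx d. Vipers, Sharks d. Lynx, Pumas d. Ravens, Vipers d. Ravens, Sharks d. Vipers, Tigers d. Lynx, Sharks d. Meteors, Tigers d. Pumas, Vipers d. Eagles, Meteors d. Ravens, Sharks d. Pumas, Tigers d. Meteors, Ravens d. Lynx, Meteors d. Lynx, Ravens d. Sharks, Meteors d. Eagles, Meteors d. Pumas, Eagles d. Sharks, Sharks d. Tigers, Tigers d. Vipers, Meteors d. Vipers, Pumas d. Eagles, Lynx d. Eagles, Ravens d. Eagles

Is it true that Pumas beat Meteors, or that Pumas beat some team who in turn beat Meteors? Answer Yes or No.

Pumas did not beat Meteors directly.
Pumas beat Eagles, Ravens, but each of them lost to Meteors. No two-step path.

No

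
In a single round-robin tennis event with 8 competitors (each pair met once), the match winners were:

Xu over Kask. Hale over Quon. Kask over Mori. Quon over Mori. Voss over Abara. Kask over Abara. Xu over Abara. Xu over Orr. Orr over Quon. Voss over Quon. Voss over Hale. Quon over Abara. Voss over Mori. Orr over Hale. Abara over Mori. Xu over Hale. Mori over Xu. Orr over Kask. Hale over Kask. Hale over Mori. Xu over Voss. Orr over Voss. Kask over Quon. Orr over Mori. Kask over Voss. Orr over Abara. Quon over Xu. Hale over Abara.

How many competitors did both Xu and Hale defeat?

Xu beat: Hale, Voss, Orr, Abara, Kask.
Hale beat: Mori, Abara, Quon, Kask.
Both beat: Abara, Kask — 2.

2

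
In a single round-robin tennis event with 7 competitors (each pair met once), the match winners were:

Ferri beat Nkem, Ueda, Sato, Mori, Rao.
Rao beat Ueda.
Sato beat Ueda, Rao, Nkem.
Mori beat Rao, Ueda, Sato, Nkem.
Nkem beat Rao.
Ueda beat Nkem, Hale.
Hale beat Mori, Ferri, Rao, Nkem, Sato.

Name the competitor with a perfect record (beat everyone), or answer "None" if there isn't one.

Highest win total is Hale with 5 (out of 6 possible).
Hale lost to Ueda, so no competitor went undefeated.

None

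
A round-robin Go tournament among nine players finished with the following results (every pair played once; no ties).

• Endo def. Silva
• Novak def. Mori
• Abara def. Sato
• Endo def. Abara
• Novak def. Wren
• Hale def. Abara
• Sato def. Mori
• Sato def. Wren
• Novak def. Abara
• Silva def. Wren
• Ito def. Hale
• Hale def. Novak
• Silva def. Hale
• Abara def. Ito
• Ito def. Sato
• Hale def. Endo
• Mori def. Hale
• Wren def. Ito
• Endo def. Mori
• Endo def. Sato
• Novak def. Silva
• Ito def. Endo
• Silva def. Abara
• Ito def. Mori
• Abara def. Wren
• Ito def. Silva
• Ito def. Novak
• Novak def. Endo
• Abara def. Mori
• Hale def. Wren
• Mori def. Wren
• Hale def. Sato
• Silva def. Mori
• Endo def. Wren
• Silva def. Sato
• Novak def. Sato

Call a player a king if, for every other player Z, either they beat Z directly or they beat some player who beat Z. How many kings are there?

Wren cannot reach Abara in two steps.
Ito reaches everyone (king).
Silva reaches everyone (king).
Novak reaches everyone (king).
Hale reaches everyone (king).
Abara reaches everyone (king).
Sato cannot reach Silva, Novak, Abara, Endo in two steps.
Endo cannot reach Novak in two steps.
Mori cannot reach Silva in two steps.
Kings: Ito, Silva, Novak, Hale, Abara — 5.

5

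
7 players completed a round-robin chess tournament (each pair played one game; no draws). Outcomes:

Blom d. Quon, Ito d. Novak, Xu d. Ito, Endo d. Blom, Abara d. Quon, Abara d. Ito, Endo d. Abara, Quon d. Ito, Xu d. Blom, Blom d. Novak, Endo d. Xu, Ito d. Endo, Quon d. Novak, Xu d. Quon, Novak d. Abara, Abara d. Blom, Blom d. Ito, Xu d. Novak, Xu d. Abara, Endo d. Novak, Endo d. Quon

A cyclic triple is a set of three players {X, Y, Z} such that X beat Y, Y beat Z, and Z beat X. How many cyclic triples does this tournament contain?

7

Win totals: Novak 1, Abara 3, Blom 3, Quon 2, Endo 5, Ito 2, Xu 5.
A player with w wins dominates both others in C(w,2) triples; summing gives 0 + 3 + 3 + 1 + 10 + 1 + 10 = 28 transitive triples.
Total triples C(7,3) = 35, so cyclic triples = 35 − 28 = 7.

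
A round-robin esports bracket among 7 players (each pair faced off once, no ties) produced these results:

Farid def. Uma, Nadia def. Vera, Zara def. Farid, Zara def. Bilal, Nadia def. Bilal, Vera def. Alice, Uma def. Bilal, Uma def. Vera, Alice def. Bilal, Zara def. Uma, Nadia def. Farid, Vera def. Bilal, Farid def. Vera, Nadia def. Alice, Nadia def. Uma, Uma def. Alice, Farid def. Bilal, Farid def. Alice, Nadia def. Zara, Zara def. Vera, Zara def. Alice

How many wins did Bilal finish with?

0

Bilal's results: beat no one; lost to Alice, Zara, Vera, Uma, Nadia, Farid.
That is 0 wins.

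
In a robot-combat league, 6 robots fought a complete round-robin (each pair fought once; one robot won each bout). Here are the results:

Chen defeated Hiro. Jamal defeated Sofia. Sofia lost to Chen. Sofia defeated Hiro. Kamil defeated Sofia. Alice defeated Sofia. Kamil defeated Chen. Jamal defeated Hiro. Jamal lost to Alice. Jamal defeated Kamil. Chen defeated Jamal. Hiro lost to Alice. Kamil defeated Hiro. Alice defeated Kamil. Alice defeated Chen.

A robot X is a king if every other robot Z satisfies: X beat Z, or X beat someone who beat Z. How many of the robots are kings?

1

Hiro cannot reach Alice, Sofia, Jamal, Kamil, Chen in two steps.
Alice reaches everyone (king).
Sofia cannot reach Alice, Jamal, Kamil, Chen in two steps.
Jamal cannot reach Alice in two steps.
Kamil cannot reach Alice in two steps.
Chen cannot reach Alice in two steps.
Kings: Alice — 1.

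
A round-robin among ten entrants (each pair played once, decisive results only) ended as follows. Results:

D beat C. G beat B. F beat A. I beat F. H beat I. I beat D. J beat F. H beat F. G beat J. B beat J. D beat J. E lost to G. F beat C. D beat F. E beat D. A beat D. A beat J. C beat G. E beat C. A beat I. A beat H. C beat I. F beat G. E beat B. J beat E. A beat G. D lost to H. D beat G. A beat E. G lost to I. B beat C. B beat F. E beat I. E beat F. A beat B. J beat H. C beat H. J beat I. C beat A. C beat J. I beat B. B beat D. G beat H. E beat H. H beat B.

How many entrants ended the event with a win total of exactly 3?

Win totals: A 7, B 4, C 5, D 4, E 6, F 3, G 4, H 4, I 4, J 4.
Exactly 3: F — 1 entrant.

1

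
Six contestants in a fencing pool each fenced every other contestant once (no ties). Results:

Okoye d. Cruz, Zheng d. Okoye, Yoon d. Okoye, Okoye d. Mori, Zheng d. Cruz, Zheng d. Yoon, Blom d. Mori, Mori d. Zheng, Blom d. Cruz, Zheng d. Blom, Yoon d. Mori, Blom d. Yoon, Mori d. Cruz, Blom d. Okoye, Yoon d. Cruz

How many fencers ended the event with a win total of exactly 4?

2

Win totals: Zheng 4, Mori 2, Yoon 3, Okoye 2, Cruz 0, Blom 4.
Exactly 4: Zheng, Blom — 2 fencers.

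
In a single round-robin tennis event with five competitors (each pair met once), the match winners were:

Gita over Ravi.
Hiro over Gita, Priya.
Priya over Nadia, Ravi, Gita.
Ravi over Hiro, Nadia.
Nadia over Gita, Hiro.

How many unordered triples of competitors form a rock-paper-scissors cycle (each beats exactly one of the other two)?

Win totals: Nadia 2, Ravi 2, Priya 3, Hiro 2, Gita 1.
A competitor with w wins dominates both others in C(w,2) triples; summing gives 1 + 1 + 3 + 1 + 0 = 6 transitive triples.
Total triples C(5,3) = 10, so cyclic triples = 10 − 6 = 4.

4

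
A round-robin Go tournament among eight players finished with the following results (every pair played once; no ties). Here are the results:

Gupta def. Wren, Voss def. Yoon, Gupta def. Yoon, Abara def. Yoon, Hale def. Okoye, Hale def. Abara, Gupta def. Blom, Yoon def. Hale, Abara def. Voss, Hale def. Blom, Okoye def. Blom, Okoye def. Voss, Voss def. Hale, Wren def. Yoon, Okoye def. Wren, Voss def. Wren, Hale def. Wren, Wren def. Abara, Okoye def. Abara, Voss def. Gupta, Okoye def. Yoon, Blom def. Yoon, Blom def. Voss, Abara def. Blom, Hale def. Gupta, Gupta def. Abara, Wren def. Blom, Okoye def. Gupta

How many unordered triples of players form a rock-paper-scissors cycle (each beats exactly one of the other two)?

12

Win totals: Okoye 6, Yoon 1, Abara 3, Gupta 4, Blom 2, Wren 3, Hale 5, Voss 4.
A player with w wins dominates both others in C(w,2) triples; summing gives 15 + 0 + 3 + 6 + 1 + 3 + 10 + 6 = 44 transitive triples.
Total triples C(8,3) = 56, so cyclic triples = 56 − 44 = 12.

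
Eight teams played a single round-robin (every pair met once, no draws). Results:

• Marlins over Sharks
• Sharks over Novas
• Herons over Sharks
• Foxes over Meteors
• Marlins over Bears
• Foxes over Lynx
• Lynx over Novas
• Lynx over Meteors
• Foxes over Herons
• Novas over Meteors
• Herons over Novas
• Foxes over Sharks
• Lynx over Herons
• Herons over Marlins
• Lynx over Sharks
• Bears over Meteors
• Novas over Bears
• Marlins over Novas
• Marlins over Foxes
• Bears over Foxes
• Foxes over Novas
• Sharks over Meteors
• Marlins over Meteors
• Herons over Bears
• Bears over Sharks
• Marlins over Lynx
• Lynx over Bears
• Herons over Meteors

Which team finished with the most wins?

Marlins

Win totals: Lynx 5, Meteors 0, Herons 5, Bears 3, Marlins 6, Foxes 5, Novas 2, Sharks 2.
Marlins leads with 6 wins (next highest: 5).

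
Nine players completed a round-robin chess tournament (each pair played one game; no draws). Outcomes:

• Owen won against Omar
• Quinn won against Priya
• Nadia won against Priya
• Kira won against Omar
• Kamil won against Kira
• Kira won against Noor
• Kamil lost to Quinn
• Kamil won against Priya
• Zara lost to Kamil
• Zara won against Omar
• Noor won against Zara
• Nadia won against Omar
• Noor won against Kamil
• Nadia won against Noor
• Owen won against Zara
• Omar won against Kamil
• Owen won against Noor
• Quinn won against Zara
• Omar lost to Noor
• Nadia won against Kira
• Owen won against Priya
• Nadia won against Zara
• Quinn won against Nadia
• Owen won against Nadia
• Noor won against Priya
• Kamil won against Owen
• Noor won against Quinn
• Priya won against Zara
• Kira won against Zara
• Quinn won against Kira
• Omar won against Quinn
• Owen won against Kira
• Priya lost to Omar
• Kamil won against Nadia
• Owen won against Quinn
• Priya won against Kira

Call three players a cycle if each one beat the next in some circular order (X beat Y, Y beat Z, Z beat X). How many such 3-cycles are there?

16

Win totals: Omar 3, Kamil 5, Kira 3, Noor 5, Owen 7, Zara 1, Nadia 5, Quinn 5, Priya 2.
A player with w wins dominates both others in C(w,2) triples; summing gives 3 + 10 + 3 + 10 + 21 + 0 + 10 + 10 + 1 = 68 transitive triples.
Total triples C(9,3) = 84, so cyclic triples = 84 − 68 = 16.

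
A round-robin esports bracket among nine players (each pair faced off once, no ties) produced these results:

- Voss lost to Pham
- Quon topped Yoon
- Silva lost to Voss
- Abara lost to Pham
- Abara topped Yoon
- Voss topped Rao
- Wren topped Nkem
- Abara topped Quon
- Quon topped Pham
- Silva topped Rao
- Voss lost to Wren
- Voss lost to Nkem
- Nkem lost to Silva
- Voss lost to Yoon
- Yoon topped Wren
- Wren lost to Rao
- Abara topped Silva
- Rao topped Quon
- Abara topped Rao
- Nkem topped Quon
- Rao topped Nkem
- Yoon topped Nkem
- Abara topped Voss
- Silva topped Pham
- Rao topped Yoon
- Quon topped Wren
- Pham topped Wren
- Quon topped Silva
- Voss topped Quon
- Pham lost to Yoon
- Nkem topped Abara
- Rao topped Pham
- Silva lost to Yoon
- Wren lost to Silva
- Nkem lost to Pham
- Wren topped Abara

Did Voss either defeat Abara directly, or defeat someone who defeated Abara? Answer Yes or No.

No

Voss did not beat Abara directly.
Voss beat Quon, Silva, Rao, but each of them lost to Abara. No two-step path.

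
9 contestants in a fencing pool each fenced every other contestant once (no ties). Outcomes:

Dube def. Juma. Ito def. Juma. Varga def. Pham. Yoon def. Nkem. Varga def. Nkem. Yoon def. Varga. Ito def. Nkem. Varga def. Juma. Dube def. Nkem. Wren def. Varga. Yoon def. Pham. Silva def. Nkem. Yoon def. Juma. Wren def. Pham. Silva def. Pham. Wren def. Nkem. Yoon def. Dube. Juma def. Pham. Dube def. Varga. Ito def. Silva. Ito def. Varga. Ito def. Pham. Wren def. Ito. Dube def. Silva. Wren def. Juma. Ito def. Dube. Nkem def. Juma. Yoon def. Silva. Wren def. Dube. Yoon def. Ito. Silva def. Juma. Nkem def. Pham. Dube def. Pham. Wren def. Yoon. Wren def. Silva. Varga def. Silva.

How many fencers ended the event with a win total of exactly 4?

Win totals: Pham 0, Yoon 7, Silva 3, Dube 5, Varga 4, Nkem 2, Wren 8, Ito 6, Juma 1.
Exactly 4: Varga — 1 fencer.

1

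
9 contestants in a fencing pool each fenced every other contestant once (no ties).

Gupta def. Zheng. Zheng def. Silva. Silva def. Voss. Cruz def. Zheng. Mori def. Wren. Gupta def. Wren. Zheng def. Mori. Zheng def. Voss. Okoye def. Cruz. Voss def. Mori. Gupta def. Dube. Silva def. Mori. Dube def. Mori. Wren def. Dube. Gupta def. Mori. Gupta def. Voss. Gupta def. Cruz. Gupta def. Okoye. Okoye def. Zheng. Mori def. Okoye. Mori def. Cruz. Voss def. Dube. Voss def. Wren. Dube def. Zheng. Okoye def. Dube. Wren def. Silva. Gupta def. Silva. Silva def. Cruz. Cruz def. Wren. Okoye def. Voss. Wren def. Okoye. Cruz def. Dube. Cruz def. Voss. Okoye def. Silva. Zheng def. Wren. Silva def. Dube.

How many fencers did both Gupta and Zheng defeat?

4

Gupta beat: Voss, Cruz, Silva, Dube, Wren, Okoye, Zheng, Mori.
Zheng beat: Voss, Silva, Wren, Mori.
Both beat: Voss, Silva, Wren, Mori — 4.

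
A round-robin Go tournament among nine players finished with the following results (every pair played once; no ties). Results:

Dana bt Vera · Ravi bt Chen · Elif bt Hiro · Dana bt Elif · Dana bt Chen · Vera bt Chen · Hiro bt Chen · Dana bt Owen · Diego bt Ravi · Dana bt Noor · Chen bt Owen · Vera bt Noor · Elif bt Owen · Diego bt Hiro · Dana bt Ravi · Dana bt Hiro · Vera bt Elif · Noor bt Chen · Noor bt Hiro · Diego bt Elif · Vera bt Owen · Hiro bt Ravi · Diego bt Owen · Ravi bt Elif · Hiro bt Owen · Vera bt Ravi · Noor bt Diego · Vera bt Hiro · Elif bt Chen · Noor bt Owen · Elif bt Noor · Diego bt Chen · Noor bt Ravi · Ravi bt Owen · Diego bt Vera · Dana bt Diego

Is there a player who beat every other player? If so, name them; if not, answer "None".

Dana

Dana has 8 wins out of 8 opponents — a perfect record.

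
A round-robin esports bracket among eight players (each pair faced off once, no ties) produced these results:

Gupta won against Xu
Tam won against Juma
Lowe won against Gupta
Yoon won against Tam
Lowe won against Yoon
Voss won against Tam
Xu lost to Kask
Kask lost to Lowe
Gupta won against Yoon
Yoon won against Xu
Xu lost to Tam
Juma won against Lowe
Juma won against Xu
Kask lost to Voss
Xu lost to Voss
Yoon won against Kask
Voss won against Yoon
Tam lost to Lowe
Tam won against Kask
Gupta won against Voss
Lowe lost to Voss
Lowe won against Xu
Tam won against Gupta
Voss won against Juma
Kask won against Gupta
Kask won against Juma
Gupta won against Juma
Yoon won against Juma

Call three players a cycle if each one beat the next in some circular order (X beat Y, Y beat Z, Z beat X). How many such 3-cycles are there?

9

Win totals: Tam 4, Xu 0, Juma 2, Kask 3, Gupta 4, Lowe 5, Yoon 4, Voss 6.
A player with w wins dominates both others in C(w,2) triples; summing gives 6 + 0 + 1 + 3 + 6 + 10 + 6 + 15 = 47 transitive triples.
Total triples C(8,3) = 56, so cyclic triples = 56 − 47 = 9.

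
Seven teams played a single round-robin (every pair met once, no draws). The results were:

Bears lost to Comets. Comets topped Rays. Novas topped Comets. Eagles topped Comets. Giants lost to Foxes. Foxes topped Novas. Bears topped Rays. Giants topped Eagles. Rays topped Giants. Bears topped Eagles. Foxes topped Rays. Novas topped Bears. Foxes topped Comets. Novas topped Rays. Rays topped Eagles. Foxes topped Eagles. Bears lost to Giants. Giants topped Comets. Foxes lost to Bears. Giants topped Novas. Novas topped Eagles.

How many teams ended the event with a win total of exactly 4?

Win totals: Novas 4, Eagles 1, Foxes 5, Comets 2, Rays 2, Bears 3, Giants 4.
Exactly 4: Novas, Giants — 2 teams.

2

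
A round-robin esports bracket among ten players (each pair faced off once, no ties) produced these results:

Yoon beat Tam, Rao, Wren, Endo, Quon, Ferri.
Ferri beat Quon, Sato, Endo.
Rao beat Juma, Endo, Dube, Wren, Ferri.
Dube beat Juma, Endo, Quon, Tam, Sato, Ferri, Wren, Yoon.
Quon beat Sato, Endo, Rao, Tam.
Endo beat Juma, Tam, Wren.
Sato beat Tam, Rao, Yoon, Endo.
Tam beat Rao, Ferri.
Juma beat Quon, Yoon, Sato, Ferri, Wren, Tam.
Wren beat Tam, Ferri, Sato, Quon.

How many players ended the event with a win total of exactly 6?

2

Win totals: Rao 5, Tam 2, Yoon 6, Ferri 3, Dube 8, Wren 4, Juma 6, Sato 4, Quon 4, Endo 3.
Exactly 6: Yoon, Juma — 2 players.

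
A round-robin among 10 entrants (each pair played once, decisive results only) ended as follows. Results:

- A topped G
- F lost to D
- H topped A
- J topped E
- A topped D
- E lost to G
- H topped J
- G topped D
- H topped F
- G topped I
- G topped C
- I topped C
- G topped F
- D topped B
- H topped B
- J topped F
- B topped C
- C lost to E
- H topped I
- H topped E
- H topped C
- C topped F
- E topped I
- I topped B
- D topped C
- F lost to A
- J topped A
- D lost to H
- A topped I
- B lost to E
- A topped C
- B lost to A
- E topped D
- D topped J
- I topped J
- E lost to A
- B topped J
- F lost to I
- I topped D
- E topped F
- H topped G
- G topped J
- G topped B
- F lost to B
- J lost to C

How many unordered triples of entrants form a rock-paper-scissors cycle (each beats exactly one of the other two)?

9

Win totals: A 7, B 3, C 2, D 4, E 5, F 0, G 7, H 9, I 5, J 3.
An entrant with w wins dominates both others in C(w,2) triples; summing gives 21 + 3 + 1 + 6 + 10 + 0 + 21 + 36 + 10 + 3 = 111 transitive triples.
Total triples C(10,3) = 120, so cyclic triples = 120 − 111 = 9.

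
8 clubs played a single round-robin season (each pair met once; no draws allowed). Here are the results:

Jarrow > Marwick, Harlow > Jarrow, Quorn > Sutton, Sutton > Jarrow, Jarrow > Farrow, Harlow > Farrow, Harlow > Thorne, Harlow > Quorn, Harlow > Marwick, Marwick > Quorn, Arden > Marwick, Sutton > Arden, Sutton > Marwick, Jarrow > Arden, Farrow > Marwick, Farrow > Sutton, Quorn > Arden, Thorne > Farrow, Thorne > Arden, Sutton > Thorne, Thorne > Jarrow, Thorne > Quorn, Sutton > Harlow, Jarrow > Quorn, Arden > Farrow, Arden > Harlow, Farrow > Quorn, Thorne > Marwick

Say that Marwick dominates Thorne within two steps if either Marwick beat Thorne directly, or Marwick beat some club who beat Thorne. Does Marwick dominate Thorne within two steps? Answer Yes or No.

No

Marwick did not beat Thorne directly.
Marwick beat Quorn, but each of them lost to Thorne. No two-step path.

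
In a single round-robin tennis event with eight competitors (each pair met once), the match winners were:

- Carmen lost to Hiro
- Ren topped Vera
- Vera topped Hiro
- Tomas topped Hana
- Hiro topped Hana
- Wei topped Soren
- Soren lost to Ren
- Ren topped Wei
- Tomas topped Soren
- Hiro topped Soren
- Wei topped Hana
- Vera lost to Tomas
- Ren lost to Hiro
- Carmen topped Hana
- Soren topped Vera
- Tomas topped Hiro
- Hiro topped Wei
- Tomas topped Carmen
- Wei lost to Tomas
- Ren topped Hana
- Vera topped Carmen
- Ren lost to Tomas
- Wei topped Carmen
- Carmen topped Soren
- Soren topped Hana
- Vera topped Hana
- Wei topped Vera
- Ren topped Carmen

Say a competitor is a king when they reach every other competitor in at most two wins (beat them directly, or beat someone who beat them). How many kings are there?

1

Ren cannot reach Tomas in two steps.
Vera cannot reach Tomas in two steps.
Soren cannot reach Ren, Tomas, Wei in two steps.
Hana cannot reach Ren, Vera, Soren, Hiro, Tomas, Wei, Carmen in two steps.
Hiro cannot reach Tomas in two steps.
Tomas reaches everyone (king).
Wei cannot reach Ren, Tomas in two steps.
Carmen cannot reach Ren, Hiro, Tomas, Wei in two steps.
Kings: Tomas — 1.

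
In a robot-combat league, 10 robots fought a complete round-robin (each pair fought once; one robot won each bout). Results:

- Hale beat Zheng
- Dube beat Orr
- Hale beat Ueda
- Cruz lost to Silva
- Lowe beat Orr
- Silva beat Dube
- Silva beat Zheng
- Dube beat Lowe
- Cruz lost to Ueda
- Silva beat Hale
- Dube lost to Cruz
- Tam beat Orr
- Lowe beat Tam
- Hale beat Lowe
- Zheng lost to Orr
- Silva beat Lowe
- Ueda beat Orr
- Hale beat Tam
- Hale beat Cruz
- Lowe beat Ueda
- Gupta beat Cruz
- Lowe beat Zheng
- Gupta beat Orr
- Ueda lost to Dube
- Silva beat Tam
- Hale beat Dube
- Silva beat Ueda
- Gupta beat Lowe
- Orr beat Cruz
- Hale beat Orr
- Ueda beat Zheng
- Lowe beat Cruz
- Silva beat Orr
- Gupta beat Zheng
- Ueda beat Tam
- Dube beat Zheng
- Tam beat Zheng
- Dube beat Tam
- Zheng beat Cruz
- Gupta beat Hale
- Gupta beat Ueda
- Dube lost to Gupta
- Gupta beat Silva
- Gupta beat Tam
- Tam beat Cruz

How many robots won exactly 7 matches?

1

Win totals: Tam 3, Silva 8, Dube 5, Ueda 4, Gupta 9, Cruz 1, Lowe 5, Orr 2, Zheng 1, Hale 7.
Exactly 7: Hale — 1 robot.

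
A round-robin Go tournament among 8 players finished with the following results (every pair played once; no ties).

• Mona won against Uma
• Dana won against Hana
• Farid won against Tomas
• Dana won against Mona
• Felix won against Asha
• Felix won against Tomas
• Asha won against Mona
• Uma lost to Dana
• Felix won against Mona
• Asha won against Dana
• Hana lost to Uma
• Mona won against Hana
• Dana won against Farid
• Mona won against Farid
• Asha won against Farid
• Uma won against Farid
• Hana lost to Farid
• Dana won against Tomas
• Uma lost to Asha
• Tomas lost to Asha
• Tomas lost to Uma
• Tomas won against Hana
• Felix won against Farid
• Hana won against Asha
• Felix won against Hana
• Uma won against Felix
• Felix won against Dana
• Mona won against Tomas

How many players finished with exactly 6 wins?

1

Win totals: Asha 5, Uma 4, Farid 2, Mona 4, Dana 5, Tomas 1, Hana 1, Felix 6.
Exactly 6: Felix — 1 player.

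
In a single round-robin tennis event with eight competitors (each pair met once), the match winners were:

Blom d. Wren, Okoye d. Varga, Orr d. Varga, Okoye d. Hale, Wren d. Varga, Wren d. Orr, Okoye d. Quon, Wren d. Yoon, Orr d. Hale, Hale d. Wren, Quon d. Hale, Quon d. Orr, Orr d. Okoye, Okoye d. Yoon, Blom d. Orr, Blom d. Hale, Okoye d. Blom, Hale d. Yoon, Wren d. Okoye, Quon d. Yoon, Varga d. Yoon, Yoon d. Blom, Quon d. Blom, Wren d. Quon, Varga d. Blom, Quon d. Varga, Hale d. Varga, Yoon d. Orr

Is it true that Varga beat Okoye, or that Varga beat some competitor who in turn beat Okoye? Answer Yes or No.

Varga did not beat Okoye directly.
Varga beat Yoon, Blom, but each of them lost to Okoye. No two-step path.

No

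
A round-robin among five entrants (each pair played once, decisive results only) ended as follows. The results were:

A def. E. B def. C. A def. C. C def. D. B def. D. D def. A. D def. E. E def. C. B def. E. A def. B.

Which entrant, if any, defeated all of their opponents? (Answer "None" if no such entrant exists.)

Highest win total is B with 3 (out of 4 possible).
B lost to A, so no entrant went undefeated.

None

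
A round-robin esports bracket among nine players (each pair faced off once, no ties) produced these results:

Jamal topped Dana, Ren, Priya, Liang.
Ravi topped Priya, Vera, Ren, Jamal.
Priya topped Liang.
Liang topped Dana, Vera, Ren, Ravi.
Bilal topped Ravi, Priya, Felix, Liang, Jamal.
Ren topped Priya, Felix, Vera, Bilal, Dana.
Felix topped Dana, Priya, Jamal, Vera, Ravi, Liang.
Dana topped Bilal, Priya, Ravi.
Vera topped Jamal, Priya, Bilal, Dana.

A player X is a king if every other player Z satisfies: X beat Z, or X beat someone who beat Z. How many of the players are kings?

8

Vera reaches everyone (king).
Liang reaches everyone (king).
Felix reaches everyone (king).
Ravi reaches everyone (king).
Priya cannot reach Felix, Jamal, Bilal in two steps.
Jamal reaches everyone (king).
Ren reaches everyone (king).
Bilal reaches everyone (king).
Dana reaches everyone (king).
Kings: Vera, Liang, Felix, Ravi, Jamal, Ren, Bilal, Dana — 8.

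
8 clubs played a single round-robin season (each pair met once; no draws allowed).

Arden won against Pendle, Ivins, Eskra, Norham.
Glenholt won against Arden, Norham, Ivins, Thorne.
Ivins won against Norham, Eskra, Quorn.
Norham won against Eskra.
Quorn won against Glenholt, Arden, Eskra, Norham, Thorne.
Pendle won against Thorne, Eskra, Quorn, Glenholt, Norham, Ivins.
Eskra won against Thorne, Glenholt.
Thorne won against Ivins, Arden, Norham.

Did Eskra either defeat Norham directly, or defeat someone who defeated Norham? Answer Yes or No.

Yes

Eskra did not beat Norham directly.
Eskra beat Glenholt, Thorne. Of those, Glenholt beat Norham.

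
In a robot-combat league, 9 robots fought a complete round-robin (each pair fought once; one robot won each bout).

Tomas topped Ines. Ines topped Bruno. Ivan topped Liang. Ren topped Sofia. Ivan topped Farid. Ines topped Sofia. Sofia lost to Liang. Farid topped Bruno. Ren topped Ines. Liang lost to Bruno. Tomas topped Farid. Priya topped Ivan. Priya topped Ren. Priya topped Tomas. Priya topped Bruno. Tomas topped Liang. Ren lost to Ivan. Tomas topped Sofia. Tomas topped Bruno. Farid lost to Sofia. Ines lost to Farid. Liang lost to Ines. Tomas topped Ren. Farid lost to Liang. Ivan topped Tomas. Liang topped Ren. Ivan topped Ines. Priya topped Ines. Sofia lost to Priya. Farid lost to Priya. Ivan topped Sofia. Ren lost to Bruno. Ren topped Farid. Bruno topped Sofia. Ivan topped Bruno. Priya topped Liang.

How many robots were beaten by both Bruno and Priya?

Bruno beat: Sofia, Liang, Ren.
Priya beat: Bruno, Farid, Tomas, Sofia, Ivan, Liang, Ren, Ines.
Both beat: Sofia, Liang, Ren — 3.

3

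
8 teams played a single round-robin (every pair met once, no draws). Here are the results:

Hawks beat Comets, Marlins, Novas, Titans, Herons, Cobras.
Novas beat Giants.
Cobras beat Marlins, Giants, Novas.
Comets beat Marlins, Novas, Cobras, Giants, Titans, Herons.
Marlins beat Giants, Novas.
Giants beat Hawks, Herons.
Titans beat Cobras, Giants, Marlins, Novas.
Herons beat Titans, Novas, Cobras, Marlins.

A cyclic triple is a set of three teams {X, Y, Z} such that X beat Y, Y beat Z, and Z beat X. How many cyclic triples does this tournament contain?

9

Win totals: Comets 6, Novas 1, Hawks 6, Titans 4, Herons 4, Marlins 2, Cobras 3, Giants 2.
A team with w wins dominates both others in C(w,2) triples; summing gives 15 + 0 + 15 + 6 + 6 + 1 + 3 + 1 = 47 transitive triples.
Total triples C(8,3) = 56, so cyclic triples = 56 − 47 = 9.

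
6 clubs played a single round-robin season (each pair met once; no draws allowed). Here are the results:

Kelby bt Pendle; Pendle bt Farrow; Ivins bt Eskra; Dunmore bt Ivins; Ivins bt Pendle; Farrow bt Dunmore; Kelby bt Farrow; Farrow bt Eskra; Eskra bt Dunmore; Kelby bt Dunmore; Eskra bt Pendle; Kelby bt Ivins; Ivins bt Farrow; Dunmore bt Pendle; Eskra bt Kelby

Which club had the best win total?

Win totals: Ivins 3, Eskra 3, Dunmore 2, Farrow 2, Pendle 1, Kelby 4.
Kelby leads with 4 wins (next highest: 3).

Kelby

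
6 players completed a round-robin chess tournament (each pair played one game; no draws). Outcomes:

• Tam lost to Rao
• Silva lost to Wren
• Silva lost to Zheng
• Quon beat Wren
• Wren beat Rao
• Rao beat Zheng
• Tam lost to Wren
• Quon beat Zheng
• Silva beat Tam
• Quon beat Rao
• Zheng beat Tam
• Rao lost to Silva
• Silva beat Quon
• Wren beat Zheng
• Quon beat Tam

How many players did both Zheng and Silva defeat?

Zheng beat: Silva, Tam.
Silva beat: Rao, Tam, Quon.
Both beat: Tam — 1.

1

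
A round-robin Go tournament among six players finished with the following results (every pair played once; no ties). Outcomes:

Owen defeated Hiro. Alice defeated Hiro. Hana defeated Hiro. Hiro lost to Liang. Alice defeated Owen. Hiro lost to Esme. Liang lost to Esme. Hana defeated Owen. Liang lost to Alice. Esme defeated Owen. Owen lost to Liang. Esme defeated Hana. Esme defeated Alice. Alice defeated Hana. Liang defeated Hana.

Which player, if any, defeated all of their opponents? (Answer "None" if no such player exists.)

Esme

Esme has 5 wins out of 5 opponents — a perfect record.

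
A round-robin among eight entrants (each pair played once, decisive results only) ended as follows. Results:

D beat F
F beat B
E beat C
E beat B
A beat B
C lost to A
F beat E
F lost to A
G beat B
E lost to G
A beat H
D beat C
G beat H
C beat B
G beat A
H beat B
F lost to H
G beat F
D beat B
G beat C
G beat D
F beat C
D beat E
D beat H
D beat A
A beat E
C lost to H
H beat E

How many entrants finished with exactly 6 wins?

1

Win totals: A 5, B 0, C 1, D 6, E 2, F 3, G 7, H 4.
Exactly 6: D — 1 entrant.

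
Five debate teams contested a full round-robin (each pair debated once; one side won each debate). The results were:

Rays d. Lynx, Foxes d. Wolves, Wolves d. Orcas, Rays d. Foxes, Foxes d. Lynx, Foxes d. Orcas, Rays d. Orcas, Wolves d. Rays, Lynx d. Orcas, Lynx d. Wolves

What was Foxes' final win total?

3

Foxes' results: beat Orcas, Lynx, Wolves; lost to Rays.
That is 3 wins.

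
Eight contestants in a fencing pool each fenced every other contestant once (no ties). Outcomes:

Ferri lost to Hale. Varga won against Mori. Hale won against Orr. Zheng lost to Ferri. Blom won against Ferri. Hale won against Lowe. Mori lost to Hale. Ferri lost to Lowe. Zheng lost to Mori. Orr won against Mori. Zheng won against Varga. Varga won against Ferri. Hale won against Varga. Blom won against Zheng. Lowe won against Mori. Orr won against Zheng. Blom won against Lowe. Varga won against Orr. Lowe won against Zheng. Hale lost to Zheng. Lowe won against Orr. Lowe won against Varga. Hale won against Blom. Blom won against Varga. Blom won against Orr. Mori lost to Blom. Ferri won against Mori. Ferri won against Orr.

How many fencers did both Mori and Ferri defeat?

1

Mori beat: Zheng.
Ferri beat: Orr, Mori, Zheng.
Both beat: Zheng — 1.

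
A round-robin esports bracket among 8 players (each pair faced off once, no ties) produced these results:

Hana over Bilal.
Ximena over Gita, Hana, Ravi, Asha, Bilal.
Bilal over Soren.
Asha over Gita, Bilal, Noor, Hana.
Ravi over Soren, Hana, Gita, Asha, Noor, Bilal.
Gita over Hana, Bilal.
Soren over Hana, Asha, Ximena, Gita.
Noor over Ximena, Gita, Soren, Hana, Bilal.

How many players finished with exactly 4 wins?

2

Win totals: Hana 1, Ximena 5, Bilal 1, Ravi 6, Soren 4, Gita 2, Asha 4, Noor 5.
Exactly 4: Soren, Asha — 2 players.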